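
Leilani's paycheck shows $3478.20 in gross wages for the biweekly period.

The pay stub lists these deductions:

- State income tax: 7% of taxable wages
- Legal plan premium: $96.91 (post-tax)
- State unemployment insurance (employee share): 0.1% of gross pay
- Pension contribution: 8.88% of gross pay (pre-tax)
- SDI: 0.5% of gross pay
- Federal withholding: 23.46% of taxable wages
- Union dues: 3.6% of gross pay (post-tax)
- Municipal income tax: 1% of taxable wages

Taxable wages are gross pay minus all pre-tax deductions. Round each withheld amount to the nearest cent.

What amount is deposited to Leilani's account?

$1929.27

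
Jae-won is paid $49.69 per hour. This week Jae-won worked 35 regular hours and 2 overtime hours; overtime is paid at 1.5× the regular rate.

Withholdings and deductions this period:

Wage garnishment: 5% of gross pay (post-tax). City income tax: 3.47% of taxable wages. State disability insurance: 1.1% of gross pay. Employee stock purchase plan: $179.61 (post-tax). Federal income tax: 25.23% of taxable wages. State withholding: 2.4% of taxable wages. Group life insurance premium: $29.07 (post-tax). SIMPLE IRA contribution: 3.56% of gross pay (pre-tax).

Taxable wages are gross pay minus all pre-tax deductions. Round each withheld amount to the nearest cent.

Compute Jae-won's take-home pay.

Regular pay: 35 × $49.69 = $1739.15
Overtime pay: 2 × $49.69 × 1.5 = $149.07
Gross pay = $1739.15 + $149.07 = $1888.22
SIMPLE IRA contribution: $1888.22 × 0.0356 = $67.22
Taxable wages = $1888.22 − $67.22 = $1821.00
Federal income tax: $1821.00 × 0.2523 = $459.44
State withholding: $1821.00 × 0.024 = $43.70
City income tax: $1821.00 × 0.0347 = $63.19
State disability insurance: $1888.22 × 0.011 = $20.77
Wage garnishment: $1888.22 × 0.05 = $94.41
Employee stock purchase plan: $179.61
Group life insurance premium: $29.07
Total deductions = $67.22 + $459.44 + $43.70 + $63.19 + $20.77 + $94.41 + $179.61 + $29.07 = $957.41
Net pay = $1888.22 − $957.41 = $930.81

$930.81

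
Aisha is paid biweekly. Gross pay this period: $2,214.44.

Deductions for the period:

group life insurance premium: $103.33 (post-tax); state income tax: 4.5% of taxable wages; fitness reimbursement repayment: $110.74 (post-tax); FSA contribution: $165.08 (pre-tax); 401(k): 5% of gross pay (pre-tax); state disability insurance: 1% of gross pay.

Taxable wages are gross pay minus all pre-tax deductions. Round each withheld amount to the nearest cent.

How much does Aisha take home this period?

$1,615.19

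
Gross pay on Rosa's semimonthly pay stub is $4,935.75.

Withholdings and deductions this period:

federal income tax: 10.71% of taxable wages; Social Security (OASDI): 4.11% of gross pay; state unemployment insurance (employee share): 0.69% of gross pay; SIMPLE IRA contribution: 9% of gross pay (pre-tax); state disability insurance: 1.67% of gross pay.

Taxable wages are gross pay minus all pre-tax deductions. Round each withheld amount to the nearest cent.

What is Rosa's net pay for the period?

SIMPLE IRA contribution: $4,935.75 × 0.09 = $444.22
Taxable wages = $4,935.75 − $444.22 = $4,491.53
Federal income tax: $4,491.53 × 0.1071 = $481.04
State unemployment insurance (employee share): $4,935.75 × 0.0069 = $34.06
State disability insurance: $4,935.75 × 0.0167 = $82.43
Social Security (OASDI): $4,935.75 × 0.0411 = $202.86
Total deductions = $444.22 + $481.04 + $34.06 + $82.43 + $202.86 = $1,244.61
Net pay = $4,935.75 − $1,244.61 = $3,691.14

$3,691.14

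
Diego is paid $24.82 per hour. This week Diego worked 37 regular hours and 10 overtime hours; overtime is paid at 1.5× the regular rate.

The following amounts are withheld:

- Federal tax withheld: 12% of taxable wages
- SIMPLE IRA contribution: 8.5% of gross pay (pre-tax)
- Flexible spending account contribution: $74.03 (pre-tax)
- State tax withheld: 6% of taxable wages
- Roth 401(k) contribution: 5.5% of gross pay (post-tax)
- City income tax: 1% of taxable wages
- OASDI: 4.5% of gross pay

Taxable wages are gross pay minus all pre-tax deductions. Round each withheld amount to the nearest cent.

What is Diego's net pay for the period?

$767.53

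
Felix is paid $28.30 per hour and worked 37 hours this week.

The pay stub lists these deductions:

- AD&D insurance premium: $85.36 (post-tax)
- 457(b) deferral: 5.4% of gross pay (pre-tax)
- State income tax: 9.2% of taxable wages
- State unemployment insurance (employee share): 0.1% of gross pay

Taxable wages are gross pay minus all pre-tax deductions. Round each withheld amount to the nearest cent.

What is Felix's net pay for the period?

Gross pay: 37 × $28.30 = $1,047.10
457(b) deferral: $1,047.10 × 0.054 = $56.54
Taxable wages = $1,047.10 − $56.54 = $990.56
State income tax: $990.56 × 0.092 = $91.13
State unemployment insurance (employee share): $1,047.10 × 0.001 = $1.05
AD&D insurance premium: $85.36
Total deductions = $56.54 + $91.13 + $1.05 + $85.36 = $234.08
Net pay = $1,047.10 − $234.08 = $813.02

$813.02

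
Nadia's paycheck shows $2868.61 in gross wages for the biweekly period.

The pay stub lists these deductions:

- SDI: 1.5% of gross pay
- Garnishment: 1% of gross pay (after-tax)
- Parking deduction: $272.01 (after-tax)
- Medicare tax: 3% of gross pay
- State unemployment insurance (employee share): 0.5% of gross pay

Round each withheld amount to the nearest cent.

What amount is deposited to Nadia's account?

Medicare tax: $2868.61 × 0.03 = $86.06
SDI: $2868.61 × 0.015 = $43.03
State unemployment insurance (employee share): $2868.61 × 0.005 = $14.34
Parking deduction: $272.01
Garnishment: $2868.61 × 0.01 = $28.69
Total deductions = $86.06 + $43.03 + $14.34 + $272.01 + $28.69 = $444.13
Net pay = $2868.61 − $444.13 = $2424.48

$2424.48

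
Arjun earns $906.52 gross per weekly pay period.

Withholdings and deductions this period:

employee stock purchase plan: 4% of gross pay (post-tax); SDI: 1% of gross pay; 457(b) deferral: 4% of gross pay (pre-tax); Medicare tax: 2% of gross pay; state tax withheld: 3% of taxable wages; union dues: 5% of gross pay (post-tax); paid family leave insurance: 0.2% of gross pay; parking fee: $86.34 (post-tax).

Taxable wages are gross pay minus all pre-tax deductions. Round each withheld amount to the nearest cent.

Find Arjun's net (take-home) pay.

$647.21

457(b) deferral: $906.52 × 0.04 = $36.26
Taxable wages = $906.52 − $36.26 = $870.26
State tax withheld: $870.26 × 0.03 = $26.11
Paid family leave insurance: $906.52 × 0.002 = $1.81
SDI: $906.52 × 0.01 = $9.07
Medicare tax: $906.52 × 0.02 = $18.13
Employee stock purchase plan: $906.52 × 0.04 = $36.26
Union dues: $906.52 × 0.05 = $45.33
Parking fee: $86.34
Total deductions = $36.26 + $26.11 + $1.81 + $9.07 + $18.13 + $36.26 + $45.33 + $86.34 = $259.31
Net pay = $906.52 − $259.31 = $647.21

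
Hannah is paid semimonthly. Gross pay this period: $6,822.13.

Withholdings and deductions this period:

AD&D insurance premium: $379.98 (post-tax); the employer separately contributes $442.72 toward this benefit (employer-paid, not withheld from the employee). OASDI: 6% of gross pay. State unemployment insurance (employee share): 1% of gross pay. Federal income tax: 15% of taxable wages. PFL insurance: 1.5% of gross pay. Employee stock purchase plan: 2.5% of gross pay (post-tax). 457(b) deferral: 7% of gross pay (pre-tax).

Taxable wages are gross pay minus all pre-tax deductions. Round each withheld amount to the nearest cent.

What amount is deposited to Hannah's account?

$4,262.48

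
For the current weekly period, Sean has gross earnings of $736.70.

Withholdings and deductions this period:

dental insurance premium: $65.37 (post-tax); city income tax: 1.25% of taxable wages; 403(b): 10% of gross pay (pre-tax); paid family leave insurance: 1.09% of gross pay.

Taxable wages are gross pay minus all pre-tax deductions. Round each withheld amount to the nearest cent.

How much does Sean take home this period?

$581.34

403(b): $736.70 × 0.1 = $73.67
Taxable wages = $736.70 − $73.67 = $663.03
City income tax: $663.03 × 0.0125 = $8.29
Paid family leave insurance: $736.70 × 0.0109 = $8.03
Dental insurance premium: $65.37
Total deductions = $73.67 + $8.29 + $8.03 + $65.37 = $155.36
Net pay = $736.70 − $155.36 = $581.34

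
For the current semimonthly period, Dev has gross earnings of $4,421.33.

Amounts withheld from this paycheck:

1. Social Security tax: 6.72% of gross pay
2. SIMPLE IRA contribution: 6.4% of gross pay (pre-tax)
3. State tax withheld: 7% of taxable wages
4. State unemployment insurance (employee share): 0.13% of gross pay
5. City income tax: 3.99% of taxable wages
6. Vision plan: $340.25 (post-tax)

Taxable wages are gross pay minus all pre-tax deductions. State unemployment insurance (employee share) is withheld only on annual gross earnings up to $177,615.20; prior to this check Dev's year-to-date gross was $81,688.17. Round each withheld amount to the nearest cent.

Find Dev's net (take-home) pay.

$3,040.44

SIMPLE IRA contribution: $4,421.33 × 0.064 = $282.97
Taxable wages = $4,421.33 − $282.97 = $4,138.36
State tax withheld: $4,138.36 × 0.07 = $289.69
City income tax: $4,138.36 × 0.0399 = $165.12
State unemployment insurance (employee share): cap not yet reached, full $4,421.33 is subject → $4,421.33 × 0.0013 = $5.75
Social Security tax: $4,421.33 × 0.0672 = $297.11
Vision plan: $340.25
Total deductions = $282.97 + $289.69 + $165.12 + $5.75 + $297.11 + $340.25 = $1,380.89
Net pay = $4,421.33 − $1,380.89 = $3,040.44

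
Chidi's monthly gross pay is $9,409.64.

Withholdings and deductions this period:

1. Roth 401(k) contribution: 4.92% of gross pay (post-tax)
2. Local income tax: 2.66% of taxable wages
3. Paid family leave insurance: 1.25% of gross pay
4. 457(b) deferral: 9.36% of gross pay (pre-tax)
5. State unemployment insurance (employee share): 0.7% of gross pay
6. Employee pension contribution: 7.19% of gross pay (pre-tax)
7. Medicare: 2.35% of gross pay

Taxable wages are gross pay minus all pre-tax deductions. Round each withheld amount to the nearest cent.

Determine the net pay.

Employee pension contribution: $9,409.64 × 0.0719 = $676.55
457(b) deferral: $9,409.64 × 0.0936 = $880.74
Pre-tax total = $676.55 + $880.74 = $1,557.29
Taxable wages = $9,409.64 − $1,557.29 = $7,852.35
Local income tax: $7,852.35 × 0.0266 = $208.87
Medicare: $9,409.64 × 0.0235 = $221.13
Paid family leave insurance: $9,409.64 × 0.0125 = $117.62
State unemployment insurance (employee share): $9,409.64 × 0.007 = $65.87
Roth 401(k) contribution: $9,409.64 × 0.0492 = $462.95
Total deductions = $676.55 + $880.74 + $208.87 + $221.13 + $117.62 + $65.87 + $462.95 = $2,633.73
Net pay = $9,409.64 − $2,633.73 = $6,775.91

$6,775.91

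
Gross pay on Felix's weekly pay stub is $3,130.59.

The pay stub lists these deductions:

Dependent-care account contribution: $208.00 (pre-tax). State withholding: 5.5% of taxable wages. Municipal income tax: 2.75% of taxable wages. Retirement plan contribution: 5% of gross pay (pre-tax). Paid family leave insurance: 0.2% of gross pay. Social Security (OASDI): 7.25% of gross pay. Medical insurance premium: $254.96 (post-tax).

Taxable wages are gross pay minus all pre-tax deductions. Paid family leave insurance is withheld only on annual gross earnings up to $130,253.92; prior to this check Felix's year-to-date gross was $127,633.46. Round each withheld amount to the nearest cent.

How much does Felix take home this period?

$2,050.69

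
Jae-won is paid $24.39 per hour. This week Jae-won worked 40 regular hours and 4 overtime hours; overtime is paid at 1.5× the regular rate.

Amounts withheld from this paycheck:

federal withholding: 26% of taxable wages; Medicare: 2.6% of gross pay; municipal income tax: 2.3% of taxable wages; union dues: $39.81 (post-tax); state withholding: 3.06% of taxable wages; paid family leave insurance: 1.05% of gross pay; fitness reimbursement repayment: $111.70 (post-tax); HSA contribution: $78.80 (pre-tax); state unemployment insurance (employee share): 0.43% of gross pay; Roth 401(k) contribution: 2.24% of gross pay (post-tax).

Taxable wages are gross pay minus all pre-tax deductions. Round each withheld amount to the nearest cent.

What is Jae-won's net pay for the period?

$493.60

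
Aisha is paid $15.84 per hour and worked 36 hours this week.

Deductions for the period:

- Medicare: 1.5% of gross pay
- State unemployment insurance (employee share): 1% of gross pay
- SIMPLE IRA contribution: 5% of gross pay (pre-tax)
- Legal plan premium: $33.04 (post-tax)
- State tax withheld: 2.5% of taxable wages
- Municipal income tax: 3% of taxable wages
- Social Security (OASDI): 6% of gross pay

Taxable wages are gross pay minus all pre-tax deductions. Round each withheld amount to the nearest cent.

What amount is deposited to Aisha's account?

Gross pay: 36 × $15.84 = $570.24
SIMPLE IRA contribution: $570.24 × 0.05 = $28.51
Taxable wages = $570.24 − $28.51 = $541.73
Municipal income tax: $541.73 × 0.03 = $16.25
State tax withheld: $541.73 × 0.025 = $13.54
State unemployment insurance (employee share): $570.24 × 0.01 = $5.70
Social Security (OASDI): $570.24 × 0.06 = $34.21
Medicare: $570.24 × 0.015 = $8.55
Legal plan premium: $33.04
Total deductions = $28.51 + $16.25 + $13.54 + $5.70 + $34.21 + $8.55 + $33.04 = $139.80
Net pay = $570.24 − $139.80 = $430.44

$430.44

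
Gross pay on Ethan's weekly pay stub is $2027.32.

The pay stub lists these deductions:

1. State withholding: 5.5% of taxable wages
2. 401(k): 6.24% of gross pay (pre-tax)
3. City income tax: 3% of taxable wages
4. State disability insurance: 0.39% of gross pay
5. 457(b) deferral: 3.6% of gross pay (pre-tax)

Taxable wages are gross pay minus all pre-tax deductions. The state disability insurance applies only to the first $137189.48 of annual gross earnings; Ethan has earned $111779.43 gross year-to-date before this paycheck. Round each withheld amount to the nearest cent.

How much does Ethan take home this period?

457(b) deferral: $2027.32 × 0.036 = $72.98
401(k): $2027.32 × 0.0624 = $126.50
Pre-tax total = $72.98 + $126.50 = $199.48
Taxable wages = $2027.32 − $199.48 = $1827.84
City income tax: $1827.84 × 0.03 = $54.84
State withholding: $1827.84 × 0.055 = $100.53
State disability insurance: cap not yet reached, full $2027.32 is subject → $2027.32 × 0.0039 = $7.91
Total deductions = $72.98 + $126.50 + $54.84 + $100.53 + $7.91 = $362.76
Net pay = $2027.32 − $362.76 = $1664.56

$1664.56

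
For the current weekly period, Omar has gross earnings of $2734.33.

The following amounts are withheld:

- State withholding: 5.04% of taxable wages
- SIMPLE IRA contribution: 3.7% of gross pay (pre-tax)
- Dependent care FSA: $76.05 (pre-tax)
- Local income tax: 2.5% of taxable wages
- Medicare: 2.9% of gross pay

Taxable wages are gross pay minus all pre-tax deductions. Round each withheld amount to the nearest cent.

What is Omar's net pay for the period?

SIMPLE IRA contribution: $2734.33 × 0.037 = $101.17
Dependent care FSA: $76.05
Pre-tax total = $101.17 + $76.05 = $177.22
Taxable wages = $2734.33 − $177.22 = $2557.11
State withholding: $2557.11 × 0.0504 = $128.88
Local income tax: $2557.11 × 0.025 = $63.93
Medicare: $2734.33 × 0.029 = $79.30
Total deductions = $101.17 + $76.05 + $128.88 + $63.93 + $79.30 = $449.33
Net pay = $2734.33 − $449.33 = $2285.00

$2285.00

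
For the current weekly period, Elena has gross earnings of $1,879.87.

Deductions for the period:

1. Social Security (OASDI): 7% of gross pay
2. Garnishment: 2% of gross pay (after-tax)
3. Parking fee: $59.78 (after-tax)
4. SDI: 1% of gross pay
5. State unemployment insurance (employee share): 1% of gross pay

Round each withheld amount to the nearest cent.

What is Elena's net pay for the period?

$1,613.30

SDI: $1,879.87 × 0.01 = $18.80
Social Security (OASDI): $1,879.87 × 0.07 = $131.59
State unemployment insurance (employee share): $1,879.87 × 0.01 = $18.80
Garnishment: $1,879.87 × 0.02 = $37.60
Parking fee: $59.78
Total deductions = $18.80 + $131.59 + $18.80 + $37.60 + $59.78 = $266.57
Net pay = $1,879.87 − $266.57 = $1,613.30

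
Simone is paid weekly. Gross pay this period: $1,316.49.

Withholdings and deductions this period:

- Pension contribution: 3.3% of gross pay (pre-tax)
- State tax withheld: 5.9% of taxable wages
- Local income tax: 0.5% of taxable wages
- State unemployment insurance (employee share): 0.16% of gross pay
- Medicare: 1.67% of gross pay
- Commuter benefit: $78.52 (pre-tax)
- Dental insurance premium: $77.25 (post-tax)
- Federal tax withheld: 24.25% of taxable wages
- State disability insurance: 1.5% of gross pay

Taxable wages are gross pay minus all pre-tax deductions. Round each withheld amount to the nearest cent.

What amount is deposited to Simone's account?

$707.31

Commuter benefit: $78.52
Pension contribution: $1,316.49 × 0.033 = $43.44
Pre-tax total = $78.52 + $43.44 = $121.96
Taxable wages = $1,316.49 − $121.96 = $1,194.53
Local income tax: $1,194.53 × 0.005 = $5.97
State tax withheld: $1,194.53 × 0.059 = $70.48
Federal tax withheld: $1,194.53 × 0.2425 = $289.67
State unemployment insurance (employee share): $1,316.49 × 0.0016 = $2.11
State disability insurance: $1,316.49 × 0.015 = $19.75
Medicare: $1,316.49 × 0.0167 = $21.99
Dental insurance premium: $77.25
Total deductions = $78.52 + $43.44 + $5.97 + $70.48 + $289.67 + $2.11 + $19.75 + $21.99 + $77.25 = $609.18
Net pay = $1,316.49 − $609.18 = $707.31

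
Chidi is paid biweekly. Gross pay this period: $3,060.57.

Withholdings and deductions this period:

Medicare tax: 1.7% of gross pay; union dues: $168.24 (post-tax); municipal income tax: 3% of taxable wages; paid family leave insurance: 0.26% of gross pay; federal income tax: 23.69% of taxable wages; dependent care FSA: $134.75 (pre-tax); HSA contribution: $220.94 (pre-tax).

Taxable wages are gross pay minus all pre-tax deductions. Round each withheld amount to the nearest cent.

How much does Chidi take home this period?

$1,754.71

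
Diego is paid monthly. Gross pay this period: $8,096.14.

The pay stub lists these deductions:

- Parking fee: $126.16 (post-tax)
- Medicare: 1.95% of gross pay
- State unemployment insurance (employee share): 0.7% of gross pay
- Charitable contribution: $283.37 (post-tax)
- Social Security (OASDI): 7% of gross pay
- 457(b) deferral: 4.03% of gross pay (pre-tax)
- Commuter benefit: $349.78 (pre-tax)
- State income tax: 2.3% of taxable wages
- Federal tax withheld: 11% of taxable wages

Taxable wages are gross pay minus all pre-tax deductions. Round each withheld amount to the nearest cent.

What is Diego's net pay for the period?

$5,242.42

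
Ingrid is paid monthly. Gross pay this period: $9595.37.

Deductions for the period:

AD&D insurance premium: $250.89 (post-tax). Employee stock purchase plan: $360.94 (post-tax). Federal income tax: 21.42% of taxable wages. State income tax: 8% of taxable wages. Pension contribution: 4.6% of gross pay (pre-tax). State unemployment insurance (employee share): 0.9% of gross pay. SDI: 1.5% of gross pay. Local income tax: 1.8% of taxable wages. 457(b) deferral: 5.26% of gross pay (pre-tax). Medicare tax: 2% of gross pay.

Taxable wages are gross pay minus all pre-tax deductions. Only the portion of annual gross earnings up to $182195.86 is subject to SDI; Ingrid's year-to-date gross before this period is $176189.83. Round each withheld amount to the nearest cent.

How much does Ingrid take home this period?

457(b) deferral: $9595.37 × 0.0526 = $504.72
Pension contribution: $9595.37 × 0.046 = $441.39
Pre-tax total = $504.72 + $441.39 = $946.11
Taxable wages = $9595.37 − $946.11 = $8649.26
State income tax: $8649.26 × 0.08 = $691.94
Federal income tax: $8649.26 × 0.2142 = $1852.67
Local income tax: $8649.26 × 0.018 = $155.69
State unemployment insurance (employee share): $9595.37 × 0.009 = $86.36
Medicare tax: $9595.37 × 0.02 = $191.91
SDI: only $182195.86 − $176189.83 = $6006.03 of this check is subject → $6006.03 × 0.015 = $90.09
Employee stock purchase plan: $360.94
AD&D insurance premium: $250.89
Total deductions = $504.72 + $441.39 + $691.94 + $1852.67 + $155.69 + $86.36 + $191.91 + $90.09 + $360.94 + $250.89 = $4626.60
Net pay = $9595.37 − $4626.60 = $4968.77

$4968.77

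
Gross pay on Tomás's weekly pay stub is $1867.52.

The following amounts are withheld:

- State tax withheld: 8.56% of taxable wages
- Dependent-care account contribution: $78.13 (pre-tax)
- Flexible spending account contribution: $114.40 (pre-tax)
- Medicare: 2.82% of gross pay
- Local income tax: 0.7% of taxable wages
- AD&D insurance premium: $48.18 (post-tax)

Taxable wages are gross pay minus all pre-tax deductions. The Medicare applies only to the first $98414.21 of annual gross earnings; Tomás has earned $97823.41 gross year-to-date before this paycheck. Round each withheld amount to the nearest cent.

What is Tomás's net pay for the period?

$1455.05

Dependent-care account contribution: $78.13
Flexible spending account contribution: $114.40
Pre-tax total = $78.13 + $114.40 = $192.53
Taxable wages = $1867.52 − $192.53 = $1674.99
Local income tax: $1674.99 × 0.007 = $11.72
State tax withheld: $1674.99 × 0.0856 = $143.38
Medicare: only $98414.21 − $97823.41 = $590.80 of this check is subject → $590.80 × 0.0282 = $16.66
AD&D insurance premium: $48.18
Total deductions = $78.13 + $114.40 + $11.72 + $143.38 + $16.66 + $48.18 = $412.47
Net pay = $1867.52 − $412.47 = $1455.05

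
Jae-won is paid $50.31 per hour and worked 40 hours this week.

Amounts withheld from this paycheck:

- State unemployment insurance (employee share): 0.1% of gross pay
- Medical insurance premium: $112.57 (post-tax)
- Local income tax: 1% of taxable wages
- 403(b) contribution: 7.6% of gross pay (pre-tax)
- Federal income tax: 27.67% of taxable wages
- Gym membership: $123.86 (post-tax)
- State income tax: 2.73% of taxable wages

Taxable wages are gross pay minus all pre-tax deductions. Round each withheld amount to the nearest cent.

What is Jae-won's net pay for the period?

$1037.16

Gross pay: 40 × $50.31 = $2012.40
403(b) contribution: $2012.40 × 0.076 = $152.94
Taxable wages = $2012.40 − $152.94 = $1859.46
Federal income tax: $1859.46 × 0.2767 = $514.51
Local income tax: $1859.46 × 0.01 = $18.59
State income tax: $1859.46 × 0.0273 = $50.76
State unemployment insurance (employee share): $2012.40 × 0.001 = $2.01
Gym membership: $123.86
Medical insurance premium: $112.57
Total deductions = $152.94 + $514.51 + $18.59 + $50.76 + $2.01 + $123.86 + $112.57 = $975.24
Net pay = $2012.40 − $975.24 = $1037.16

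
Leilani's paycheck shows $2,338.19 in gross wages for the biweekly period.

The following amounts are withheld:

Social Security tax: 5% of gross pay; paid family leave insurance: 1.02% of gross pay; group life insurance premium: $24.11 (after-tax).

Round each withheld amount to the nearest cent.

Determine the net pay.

$2,173.32

Social Security tax: $2,338.19 × 0.05 = $116.91
Paid family leave insurance: $2,338.19 × 0.0102 = $23.85
Group life insurance premium: $24.11
Total deductions = $116.91 + $23.85 + $24.11 = $164.87
Net pay = $2,338.19 − $164.87 = $2,173.32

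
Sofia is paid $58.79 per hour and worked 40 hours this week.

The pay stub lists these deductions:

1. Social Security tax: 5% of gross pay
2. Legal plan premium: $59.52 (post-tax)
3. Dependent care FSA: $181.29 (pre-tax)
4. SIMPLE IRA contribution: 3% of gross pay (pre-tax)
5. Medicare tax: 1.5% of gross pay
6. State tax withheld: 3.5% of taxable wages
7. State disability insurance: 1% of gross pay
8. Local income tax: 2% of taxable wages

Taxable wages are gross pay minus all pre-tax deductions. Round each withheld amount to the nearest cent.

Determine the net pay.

Gross pay: 40 × $58.79 = $2,351.60
Dependent care FSA: $181.29
SIMPLE IRA contribution: $2,351.60 × 0.03 = $70.55
Pre-tax total = $181.29 + $70.55 = $251.84
Taxable wages = $2,351.60 − $251.84 = $2,099.76
Local income tax: $2,099.76 × 0.02 = $42.00
State tax withheld: $2,099.76 × 0.035 = $73.49
Social Security tax: $2,351.60 × 0.05 = $117.58
Medicare tax: $2,351.60 × 0.015 = $35.27
State disability insurance: $2,351.60 × 0.01 = $23.52
Legal plan premium: $59.52
Total deductions = $181.29 + $70.55 + $42.00 + $73.49 + $117.58 + $35.27 + $23.52 + $59.52 = $603.22
Net pay = $2,351.60 − $603.22 = $1,748.38

$1,748.38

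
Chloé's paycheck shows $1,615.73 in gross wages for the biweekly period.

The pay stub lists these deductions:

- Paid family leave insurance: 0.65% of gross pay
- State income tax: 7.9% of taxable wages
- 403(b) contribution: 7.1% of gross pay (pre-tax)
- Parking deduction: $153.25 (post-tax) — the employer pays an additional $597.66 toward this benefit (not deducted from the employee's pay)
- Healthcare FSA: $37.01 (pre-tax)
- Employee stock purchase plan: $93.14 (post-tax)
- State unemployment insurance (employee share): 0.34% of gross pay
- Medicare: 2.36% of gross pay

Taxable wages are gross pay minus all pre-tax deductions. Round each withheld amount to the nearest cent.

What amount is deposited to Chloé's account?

403(b) contribution: $1,615.73 × 0.071 = $114.72
Healthcare FSA: $37.01
Pre-tax total = $114.72 + $37.01 = $151.73
Taxable wages = $1,615.73 − $151.73 = $1,464.00
State income tax: $1,464.00 × 0.079 = $115.66
Paid family leave insurance: $1,615.73 × 0.0065 = $10.50
State unemployment insurance (employee share): $1,615.73 × 0.0034 = $5.49
Medicare: $1,615.73 × 0.0236 = $38.13
Employee stock purchase plan: $93.14
Parking deduction: $153.25
(Employer's $597.66 toward parking deduction is not withheld from the employee.)
Total deductions = $114.72 + $37.01 + $115.66 + $10.50 + $5.49 + $38.13 + $93.14 + $153.25 = $567.90
Net pay = $1,615.73 − $567.90 = $1,047.83

$1,047.83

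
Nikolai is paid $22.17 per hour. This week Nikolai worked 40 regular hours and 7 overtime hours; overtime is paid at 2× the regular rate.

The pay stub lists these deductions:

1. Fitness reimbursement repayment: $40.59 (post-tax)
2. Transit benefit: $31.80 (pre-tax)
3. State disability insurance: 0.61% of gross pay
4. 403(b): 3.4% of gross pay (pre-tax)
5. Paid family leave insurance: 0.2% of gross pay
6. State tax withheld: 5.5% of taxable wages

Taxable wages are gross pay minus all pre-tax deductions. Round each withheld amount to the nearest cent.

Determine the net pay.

$1,012.54

Regular pay: 40 × $22.17 = $886.80
Overtime pay: 7 × $22.17 × 2 = $310.38
Gross pay = $886.80 + $310.38 = $1,197.18
Transit benefit: $31.80
403(b): $1,197.18 × 0.034 = $40.70
Pre-tax total = $31.80 + $40.70 = $72.50
Taxable wages = $1,197.18 − $72.50 = $1,124.68
State tax withheld: $1,124.68 × 0.055 = $61.86
State disability insurance: $1,197.18 × 0.0061 = $7.30
Paid family leave insurance: $1,197.18 × 0.002 = $2.39
Fitness reimbursement repayment: $40.59
Total deductions = $31.80 + $40.70 + $61.86 + $7.30 + $2.39 + $40.59 = $184.64
Net pay = $1,197.18 − $184.64 = $1,012.54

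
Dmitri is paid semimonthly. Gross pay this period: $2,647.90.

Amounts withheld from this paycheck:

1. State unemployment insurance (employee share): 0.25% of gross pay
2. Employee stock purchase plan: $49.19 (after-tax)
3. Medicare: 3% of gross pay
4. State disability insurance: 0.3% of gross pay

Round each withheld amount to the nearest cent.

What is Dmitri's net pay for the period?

$2,504.71

State disability insurance: $2,647.90 × 0.003 = $7.94
State unemployment insurance (employee share): $2,647.90 × 0.0025 = $6.62
Medicare: $2,647.90 × 0.03 = $79.44
Employee stock purchase plan: $49.19
Total deductions = $7.94 + $6.62 + $79.44 + $49.19 = $143.19
Net pay = $2,647.90 − $143.19 = $2,504.71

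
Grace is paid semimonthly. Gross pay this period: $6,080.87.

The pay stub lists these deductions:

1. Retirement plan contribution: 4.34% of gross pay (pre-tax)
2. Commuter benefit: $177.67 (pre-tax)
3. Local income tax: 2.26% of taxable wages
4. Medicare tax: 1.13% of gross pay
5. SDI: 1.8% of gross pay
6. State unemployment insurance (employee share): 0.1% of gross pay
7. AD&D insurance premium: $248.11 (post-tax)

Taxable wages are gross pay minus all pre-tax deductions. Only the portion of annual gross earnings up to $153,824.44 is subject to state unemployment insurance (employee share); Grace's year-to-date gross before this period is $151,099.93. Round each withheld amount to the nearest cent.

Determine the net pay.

Commuter benefit: $177.67
Retirement plan contribution: $6,080.87 × 0.0434 = $263.91
Pre-tax total = $177.67 + $263.91 = $441.58
Taxable wages = $6,080.87 − $441.58 = $5,639.29
Local income tax: $5,639.29 × 0.0226 = $127.45
SDI: $6,080.87 × 0.018 = $109.46
State unemployment insurance (employee share): only $153,824.44 − $151,099.93 = $2,724.51 of this check is subject → $2,724.51 × 0.001 = $2.72
Medicare tax: $6,080.87 × 0.0113 = $68.71
AD&D insurance premium: $248.11
Total deductions = $177.67 + $263.91 + $127.45 + $109.46 + $2.72 + $68.71 + $248.11 = $998.03
Net pay = $6,080.87 − $998.03 = $5,082.84

$5,082.84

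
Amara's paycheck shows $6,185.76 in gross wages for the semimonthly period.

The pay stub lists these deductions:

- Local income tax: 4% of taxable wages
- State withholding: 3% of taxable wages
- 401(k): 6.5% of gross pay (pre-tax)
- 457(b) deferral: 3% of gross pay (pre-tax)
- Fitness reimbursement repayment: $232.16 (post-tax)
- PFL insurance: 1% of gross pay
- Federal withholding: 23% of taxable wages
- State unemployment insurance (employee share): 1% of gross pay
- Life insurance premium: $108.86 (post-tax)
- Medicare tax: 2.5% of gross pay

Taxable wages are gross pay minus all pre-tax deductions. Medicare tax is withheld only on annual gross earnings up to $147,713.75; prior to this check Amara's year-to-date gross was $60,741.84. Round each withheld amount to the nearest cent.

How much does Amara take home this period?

$3,299.31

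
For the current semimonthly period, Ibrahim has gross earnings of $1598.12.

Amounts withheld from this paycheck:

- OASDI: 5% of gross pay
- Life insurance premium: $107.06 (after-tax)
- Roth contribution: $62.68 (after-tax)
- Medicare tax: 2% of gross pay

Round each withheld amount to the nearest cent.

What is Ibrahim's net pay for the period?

$1316.51

Medicare tax: $1598.12 × 0.02 = $31.96
OASDI: $1598.12 × 0.05 = $79.91
Roth contribution: $62.68
Life insurance premium: $107.06
Total deductions = $31.96 + $79.91 + $62.68 + $107.06 = $281.61
Net pay = $1598.12 − $281.61 = $1316.51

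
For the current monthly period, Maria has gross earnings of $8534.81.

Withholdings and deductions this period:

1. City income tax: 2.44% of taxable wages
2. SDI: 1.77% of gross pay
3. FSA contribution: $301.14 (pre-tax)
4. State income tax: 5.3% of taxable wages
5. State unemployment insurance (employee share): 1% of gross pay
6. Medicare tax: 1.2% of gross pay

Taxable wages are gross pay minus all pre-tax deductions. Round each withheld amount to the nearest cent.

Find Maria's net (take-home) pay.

FSA contribution: $301.14
Taxable wages = $8534.81 − $301.14 = $8233.67
State income tax: $8233.67 × 0.053 = $436.38
City income tax: $8233.67 × 0.0244 = $200.90
State unemployment insurance (employee share): $8534.81 × 0.01 = $85.35
SDI: $8534.81 × 0.0177 = $151.07
Medicare tax: $8534.81 × 0.012 = $102.42
Total deductions = $301.14 + $436.38 + $200.90 + $85.35 + $151.07 + $102.42 = $1277.26
Net pay = $8534.81 − $1277.26 = $7257.55

$7257.55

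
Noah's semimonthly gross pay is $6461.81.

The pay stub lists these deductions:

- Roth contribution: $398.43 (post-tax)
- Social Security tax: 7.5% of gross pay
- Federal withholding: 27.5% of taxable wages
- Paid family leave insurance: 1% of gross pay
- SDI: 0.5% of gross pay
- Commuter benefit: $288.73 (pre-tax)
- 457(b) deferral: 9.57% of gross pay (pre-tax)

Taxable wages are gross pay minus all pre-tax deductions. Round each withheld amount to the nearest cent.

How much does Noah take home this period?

$3047.14

Commuter benefit: $288.73
457(b) deferral: $6461.81 × 0.0957 = $618.40
Pre-tax total = $288.73 + $618.40 = $907.13
Taxable wages = $6461.81 − $907.13 = $5554.68
Federal withholding: $5554.68 × 0.275 = $1527.54
SDI: $6461.81 × 0.005 = $32.31
Paid family leave insurance: $6461.81 × 0.01 = $64.62
Social Security tax: $6461.81 × 0.075 = $484.64
Roth contribution: $398.43
Total deductions = $288.73 + $618.40 + $1527.54 + $32.31 + $64.62 + $484.64 + $398.43 = $3414.67
Net pay = $6461.81 − $3414.67 = $3047.14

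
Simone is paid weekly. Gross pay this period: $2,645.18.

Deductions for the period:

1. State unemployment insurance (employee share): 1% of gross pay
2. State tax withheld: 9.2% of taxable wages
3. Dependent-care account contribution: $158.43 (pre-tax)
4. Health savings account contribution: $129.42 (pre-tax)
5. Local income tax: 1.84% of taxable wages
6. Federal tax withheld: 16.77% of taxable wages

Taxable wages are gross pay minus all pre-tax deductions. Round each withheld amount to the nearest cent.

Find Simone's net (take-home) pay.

$1,675.32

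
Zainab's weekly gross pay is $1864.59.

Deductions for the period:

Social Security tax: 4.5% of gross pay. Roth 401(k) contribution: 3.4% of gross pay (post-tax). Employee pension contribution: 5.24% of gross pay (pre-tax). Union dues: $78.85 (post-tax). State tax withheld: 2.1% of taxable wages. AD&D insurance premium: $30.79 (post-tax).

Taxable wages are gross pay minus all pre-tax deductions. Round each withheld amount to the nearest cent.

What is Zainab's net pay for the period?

Employee pension contribution: $1864.59 × 0.0524 = $97.70
Taxable wages = $1864.59 − $97.70 = $1766.89
State tax withheld: $1766.89 × 0.021 = $37.10
Social Security tax: $1864.59 × 0.045 = $83.91
Roth 401(k) contribution: $1864.59 × 0.034 = $63.40
AD&D insurance premium: $30.79
Union dues: $78.85
Total deductions = $97.70 + $37.10 + $83.91 + $63.40 + $30.79 + $78.85 = $391.75
Net pay = $1864.59 − $391.75 = $1472.84

$1472.84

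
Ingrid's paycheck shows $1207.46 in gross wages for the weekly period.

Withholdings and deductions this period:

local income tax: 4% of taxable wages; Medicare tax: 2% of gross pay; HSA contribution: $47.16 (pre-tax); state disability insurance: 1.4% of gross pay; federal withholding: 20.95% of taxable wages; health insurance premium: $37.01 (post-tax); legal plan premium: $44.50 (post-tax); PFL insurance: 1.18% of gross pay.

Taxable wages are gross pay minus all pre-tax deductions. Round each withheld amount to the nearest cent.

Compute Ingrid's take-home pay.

HSA contribution: $47.16
Taxable wages = $1207.46 − $47.16 = $1160.30
Local income tax: $1160.30 × 0.04 = $46.41
Federal withholding: $1160.30 × 0.2095 = $243.08
Medicare tax: $1207.46 × 0.02 = $24.15
PFL insurance: $1207.46 × 0.0118 = $14.25
State disability insurance: $1207.46 × 0.014 = $16.90
Legal plan premium: $44.50
Health insurance premium: $37.01
Total deductions = $47.16 + $46.41 + $243.08 + $24.15 + $14.25 + $16.90 + $44.50 + $37.01 = $473.46
Net pay = $1207.46 − $473.46 = $734.00

$734.00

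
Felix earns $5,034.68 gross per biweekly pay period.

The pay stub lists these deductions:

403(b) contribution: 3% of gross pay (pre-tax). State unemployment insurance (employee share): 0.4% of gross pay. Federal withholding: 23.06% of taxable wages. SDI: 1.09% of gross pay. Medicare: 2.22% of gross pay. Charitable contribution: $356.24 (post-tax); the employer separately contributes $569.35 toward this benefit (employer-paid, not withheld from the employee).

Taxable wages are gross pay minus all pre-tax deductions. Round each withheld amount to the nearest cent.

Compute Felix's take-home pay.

$3,214.44

403(b) contribution: $5,034.68 × 0.03 = $151.04
Taxable wages = $5,034.68 − $151.04 = $4,883.64
Federal withholding: $4,883.64 × 0.2306 = $1,126.17
Medicare: $5,034.68 × 0.0222 = $111.77
State unemployment insurance (employee share): $5,034.68 × 0.004 = $20.14
SDI: $5,034.68 × 0.0109 = $54.88
Charitable contribution: $356.24
(Employer's $569.35 toward charitable contribution is not withheld from the employee.)
Total deductions = $151.04 + $1,126.17 + $111.77 + $20.14 + $54.88 + $356.24 = $1,820.24
Net pay = $5,034.68 − $1,820.24 = $3,214.44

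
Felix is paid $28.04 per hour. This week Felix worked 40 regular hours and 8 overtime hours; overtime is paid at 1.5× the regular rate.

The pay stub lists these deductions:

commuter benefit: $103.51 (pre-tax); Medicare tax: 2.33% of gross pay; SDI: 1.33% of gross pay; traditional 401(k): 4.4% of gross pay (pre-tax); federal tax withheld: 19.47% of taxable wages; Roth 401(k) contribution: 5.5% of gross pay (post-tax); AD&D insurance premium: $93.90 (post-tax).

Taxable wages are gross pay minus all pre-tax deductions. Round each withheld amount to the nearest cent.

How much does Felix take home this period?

$811.72

Regular pay: 40 × $28.04 = $1,121.60
Overtime pay: 8 × $28.04 × 1.5 = $336.48
Gross pay = $1,121.60 + $336.48 = $1,458.08
Commuter benefit: $103.51
Traditional 401(k): $1,458.08 × 0.044 = $64.16
Pre-tax total = $103.51 + $64.16 = $167.67
Taxable wages = $1,458.08 − $167.67 = $1,290.41
Federal tax withheld: $1,290.41 × 0.1947 = $251.24
Medicare tax: $1,458.08 × 0.0233 = $33.97
SDI: $1,458.08 × 0.0133 = $19.39
Roth 401(k) contribution: $1,458.08 × 0.055 = $80.19
AD&D insurance premium: $93.90
Total deductions = $103.51 + $64.16 + $251.24 + $33.97 + $19.39 + $80.19 + $93.90 = $646.36
Net pay = $1,458.08 − $646.36 = $811.72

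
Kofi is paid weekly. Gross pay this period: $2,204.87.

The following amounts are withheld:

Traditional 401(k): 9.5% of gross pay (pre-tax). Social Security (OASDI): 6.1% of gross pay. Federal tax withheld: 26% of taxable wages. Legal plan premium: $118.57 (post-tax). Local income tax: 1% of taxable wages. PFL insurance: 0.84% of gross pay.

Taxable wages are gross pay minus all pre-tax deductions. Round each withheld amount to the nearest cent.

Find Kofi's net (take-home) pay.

$1,185.06

Traditional 401(k): $2,204.87 × 0.095 = $209.46
Taxable wages = $2,204.87 − $209.46 = $1,995.41
Federal tax withheld: $1,995.41 × 0.26 = $518.81
Local income tax: $1,995.41 × 0.01 = $19.95
PFL insurance: $2,204.87 × 0.0084 = $18.52
Social Security (OASDI): $2,204.87 × 0.061 = $134.50
Legal plan premium: $118.57
Total deductions = $209.46 + $518.81 + $19.95 + $18.52 + $134.50 + $118.57 = $1,019.81
Net pay = $2,204.87 − $1,019.81 = $1,185.06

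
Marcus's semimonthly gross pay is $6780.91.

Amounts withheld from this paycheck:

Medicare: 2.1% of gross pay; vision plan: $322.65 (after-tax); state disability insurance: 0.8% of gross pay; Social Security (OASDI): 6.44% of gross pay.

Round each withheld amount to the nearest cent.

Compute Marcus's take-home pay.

Social Security (OASDI): $6780.91 × 0.0644 = $436.69
State disability insurance: $6780.91 × 0.008 = $54.25
Medicare: $6780.91 × 0.021 = $142.40
Vision plan: $322.65
Total deductions = $436.69 + $54.25 + $142.40 + $322.65 = $955.99
Net pay = $6780.91 − $955.99 = $5824.92

$5824.92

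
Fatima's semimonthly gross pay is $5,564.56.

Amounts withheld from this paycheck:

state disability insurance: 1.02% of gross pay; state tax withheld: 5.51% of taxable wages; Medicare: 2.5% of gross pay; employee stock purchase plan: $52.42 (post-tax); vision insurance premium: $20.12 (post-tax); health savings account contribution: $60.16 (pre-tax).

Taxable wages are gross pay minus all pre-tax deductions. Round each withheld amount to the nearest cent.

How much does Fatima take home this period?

$4,932.70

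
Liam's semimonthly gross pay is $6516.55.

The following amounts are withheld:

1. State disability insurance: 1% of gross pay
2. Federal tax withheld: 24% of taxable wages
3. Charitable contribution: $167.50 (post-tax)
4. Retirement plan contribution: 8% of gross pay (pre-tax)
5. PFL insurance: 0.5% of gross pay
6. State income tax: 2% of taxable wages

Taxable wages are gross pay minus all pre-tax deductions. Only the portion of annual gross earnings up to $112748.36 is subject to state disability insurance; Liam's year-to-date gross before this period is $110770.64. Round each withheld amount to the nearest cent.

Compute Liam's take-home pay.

Retirement plan contribution: $6516.55 × 0.08 = $521.32
Taxable wages = $6516.55 − $521.32 = $5995.23
State income tax: $5995.23 × 0.02 = $119.90
Federal tax withheld: $5995.23 × 0.24 = $1438.86
PFL insurance: $6516.55 × 0.005 = $32.58
State disability insurance: only $112748.36 − $110770.64 = $1977.72 of this check is subject → $1977.72 × 0.01 = $19.78
Charitable contribution: $167.50
Total deductions = $521.32 + $119.90 + $1438.86 + $32.58 + $19.78 + $167.50 = $2299.94
Net pay = $6516.55 − $2299.94 = $4216.61

$4216.61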